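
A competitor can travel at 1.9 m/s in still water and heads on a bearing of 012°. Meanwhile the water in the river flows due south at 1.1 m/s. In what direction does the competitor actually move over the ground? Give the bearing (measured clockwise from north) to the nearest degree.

028°

Taking east as x and north as y: velocity relative to the water = (0.395, 1.858) m/s; the water relative to ground = (0.000, -1.100) m/s.
Velocity relative to ground = (0.395, 1.858) + (0.000, -1.100) = (0.395, 0.758) m/s.
Bearing = atan2(0.40, 0.76) = 27.51° clockwise from north.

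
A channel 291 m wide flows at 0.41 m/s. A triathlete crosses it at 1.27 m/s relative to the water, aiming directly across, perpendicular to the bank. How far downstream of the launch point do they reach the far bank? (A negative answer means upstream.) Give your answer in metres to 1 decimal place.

Perpendicular speed = 1.270 m/s; crossing time = 291 / 1.270 = 229.134 s.
Net downstream speed = 0.410 m/s.
Drift = 0.410 × 229.134 = 93.945 m (downstream).

93.9 m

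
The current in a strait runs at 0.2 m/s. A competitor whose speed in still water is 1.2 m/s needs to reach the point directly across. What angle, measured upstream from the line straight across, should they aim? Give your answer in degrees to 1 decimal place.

9.6°

To cancel the current, the upstream component of the competitor's velocity must equal the flow: 1.2 sin θ = 0.2.
sin θ = 0.2 / 1.2 = 0.1667.
θ = arcsin(0.1667) = 9.594°.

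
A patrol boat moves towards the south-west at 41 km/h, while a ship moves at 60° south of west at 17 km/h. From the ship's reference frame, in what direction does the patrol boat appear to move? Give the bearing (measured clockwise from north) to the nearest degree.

235°

Taking east as x and north as y: patrol boat velocity = (-28.991, -28.991) km/h; ship velocity = (-8.500, -14.722) km/h.
Velocity of patrol boat relative to ship = (-28.991, -28.991) − (-8.500, -14.722) = (-20.491, -14.269) km/h.
Bearing = atan2(-20.49, -14.27) = 235.15° clockwise from north.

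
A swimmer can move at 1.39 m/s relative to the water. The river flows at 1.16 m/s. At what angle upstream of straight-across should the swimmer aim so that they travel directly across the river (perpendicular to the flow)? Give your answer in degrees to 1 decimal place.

56.6°

To cancel the current, the upstream component of the swimmer's velocity must equal the flow: 1.39 sin θ = 1.16.
sin θ = 1.16 / 1.39 = 0.8345.
θ = arcsin(0.8345) = 56.567°.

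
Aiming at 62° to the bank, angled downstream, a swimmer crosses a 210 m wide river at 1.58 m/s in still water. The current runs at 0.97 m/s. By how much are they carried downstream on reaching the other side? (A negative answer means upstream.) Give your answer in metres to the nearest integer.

Perpendicular speed = 1.395 m/s; crossing time = 210 / 1.395 = 150.531 s.
Net downstream speed = 1.712 m/s.
Drift = 1.712 × 150.531 = 257.674 m (downstream).

258 m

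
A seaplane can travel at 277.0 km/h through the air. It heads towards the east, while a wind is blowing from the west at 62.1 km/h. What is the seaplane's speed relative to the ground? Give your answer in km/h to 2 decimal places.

Taking east as x and north as y: velocity relative to the air = (277.000, 0.000) km/h; the air relative to ground = (62.100, 0.000) km/h.
Velocity relative to ground = (277.000, 0.000) + (62.100, 0.000) = (339.100, 0.000) km/h.
Speed = |(339.100, 0.000)| = 339.100 km/h.

339.10 km/h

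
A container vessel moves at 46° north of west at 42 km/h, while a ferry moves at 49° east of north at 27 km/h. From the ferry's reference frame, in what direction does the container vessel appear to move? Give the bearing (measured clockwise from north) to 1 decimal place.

284.2°

Taking east as x and north as y: container vessel velocity = (-29.176, 30.212) km/h; ferry velocity = (20.377, 17.714) km/h.
Velocity of container vessel relative to ferry = (-29.176, 30.212) − (20.377, 17.714) = (-49.553, 12.499) km/h.
Bearing = atan2(-49.55, 12.50) = 284.16° clockwise from north.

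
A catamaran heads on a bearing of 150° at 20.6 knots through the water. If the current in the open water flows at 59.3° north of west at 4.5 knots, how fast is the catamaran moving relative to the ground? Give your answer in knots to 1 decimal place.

16.1 knots

Taking east as x and north as y: velocity relative to the water = (10.300, -17.840) knots; the water relative to ground = (-2.297, 3.869) knots.
Velocity relative to ground = (10.300, -17.840) + (-2.297, 3.869) = (8.003, -13.971) knots.
Speed = |(8.003, -13.971)| = 16.100 knots.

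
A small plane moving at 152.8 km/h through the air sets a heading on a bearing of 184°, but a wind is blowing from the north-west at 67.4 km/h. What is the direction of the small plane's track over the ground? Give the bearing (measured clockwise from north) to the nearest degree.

170°

Taking east as x and north as y: velocity relative to the air = (-10.659, -152.428) km/h; the air relative to ground = (47.659, -47.659) km/h.
Velocity relative to ground = (-10.659, -152.428) + (47.659, -47.659) = (37.000, -200.087) km/h.
Bearing = atan2(37.00, -200.09) = 169.52° clockwise from north.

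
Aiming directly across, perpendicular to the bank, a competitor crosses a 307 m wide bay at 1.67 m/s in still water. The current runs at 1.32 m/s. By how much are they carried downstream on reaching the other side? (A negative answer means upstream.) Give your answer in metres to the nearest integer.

243 m

Perpendicular speed = 1.670 m/s; crossing time = 307 / 1.670 = 183.832 s.
Net downstream speed = 1.320 m/s.
Drift = 1.320 × 183.832 = 242.659 m (downstream).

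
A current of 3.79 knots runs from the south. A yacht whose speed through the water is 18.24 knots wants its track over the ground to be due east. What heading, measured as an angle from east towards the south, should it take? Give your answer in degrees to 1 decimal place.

The current pushes perpendicular to the desired track; the heading must have a component into the current equal to 3.79 knots: 18.24 sin θ = 3.79.
sin θ = 0.2078, so θ = 11.993°.

12.0°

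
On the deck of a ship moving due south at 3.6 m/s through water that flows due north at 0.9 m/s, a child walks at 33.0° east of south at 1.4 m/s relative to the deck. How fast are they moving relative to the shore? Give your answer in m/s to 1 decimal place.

In east/north components (m/s): child relative to ship = (0.762, -1.174); ship relative to water = (0.000, -3.600); water relative to ground = (0.000, 0.900).
Sum = (0.762, -3.874) m/s.
Speed = |(0.762, -3.874)| = 3.948 m/s.

3.9 m/s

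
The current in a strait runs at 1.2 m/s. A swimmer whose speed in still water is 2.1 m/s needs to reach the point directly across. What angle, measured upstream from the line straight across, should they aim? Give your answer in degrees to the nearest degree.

35°

To cancel the current, the upstream component of the swimmer's velocity must equal the flow: 2.1 sin θ = 1.2.
sin θ = 1.2 / 2.1 = 0.5714.
θ = arcsin(0.5714) = 34.850°.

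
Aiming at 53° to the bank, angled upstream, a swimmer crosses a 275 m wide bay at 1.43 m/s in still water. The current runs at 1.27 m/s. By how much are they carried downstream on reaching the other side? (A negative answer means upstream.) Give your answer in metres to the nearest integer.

99 m

Perpendicular speed = 1.142 m/s; crossing time = 275 / 1.142 = 240.795 s.
Net downstream speed = 0.409 m/s.
Drift = 0.409 × 240.795 = 98.583 m (downstream).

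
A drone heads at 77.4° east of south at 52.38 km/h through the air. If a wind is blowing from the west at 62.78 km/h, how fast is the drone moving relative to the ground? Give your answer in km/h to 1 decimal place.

Taking east as x and north as y: velocity relative to the air = (51.119, -11.426) km/h; the air relative to ground = (62.780, 0.000) km/h.
Velocity relative to ground = (51.119, -11.426) + (62.780, 0.000) = (113.899, -11.426) km/h.
Speed = |(113.899, -11.426)| = 114.470 km/h.

114.5 km/h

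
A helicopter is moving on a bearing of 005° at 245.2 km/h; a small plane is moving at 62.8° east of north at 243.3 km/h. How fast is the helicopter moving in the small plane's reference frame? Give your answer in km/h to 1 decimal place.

Taking east as x and north as y: helicopter velocity = (21.371, 244.267) km/h; small plane velocity = (216.395, 111.212) km/h.
Velocity of helicopter relative to small plane = (21.371, 244.267) − (216.395, 111.212) = (-195.024, 133.055) km/h.
Magnitude = |(-195.024, 133.055)| = 236.089 km/h.

236.1 km/h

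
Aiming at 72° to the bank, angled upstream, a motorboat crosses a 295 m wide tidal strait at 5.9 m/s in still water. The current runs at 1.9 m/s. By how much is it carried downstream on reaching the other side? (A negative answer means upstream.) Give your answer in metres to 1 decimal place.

Perpendicular speed = 5.611 m/s; crossing time = 295 / 5.611 = 52.573 s.
Net downstream speed = 0.077 m/s.
Drift = 0.077 × 52.573 = 4.038 m (downstream).

4.0 m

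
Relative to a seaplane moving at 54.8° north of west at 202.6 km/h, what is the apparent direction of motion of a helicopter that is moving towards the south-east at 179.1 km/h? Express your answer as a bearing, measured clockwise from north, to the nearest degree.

140°

Taking east as x and north as y: helicopter velocity = (126.643, -126.643) km/h; seaplane velocity = (-116.785, 165.554) km/h.
Velocity of helicopter relative to seaplane = (126.643, -126.643) − (-116.785, 165.554) = (243.428, -292.196) km/h.
Bearing = atan2(243.43, -292.20) = 140.20° clockwise from north.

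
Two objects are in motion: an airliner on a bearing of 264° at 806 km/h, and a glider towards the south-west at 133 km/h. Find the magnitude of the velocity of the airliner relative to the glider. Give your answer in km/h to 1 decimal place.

Taking east as x and north as y: airliner velocity = (-801.585, -84.250) km/h; glider velocity = (-94.045, -94.045) km/h.
Velocity of airliner relative to glider = (-801.585, -84.250) − (-94.045, -94.045) = (-707.539, 9.795) km/h.
Magnitude = |(-707.539, 9.795)| = 707.607 km/h.

707.6 km/h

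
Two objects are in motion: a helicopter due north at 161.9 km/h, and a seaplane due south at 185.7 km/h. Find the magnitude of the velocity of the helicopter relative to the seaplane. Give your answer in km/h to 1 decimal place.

Taking east as x and north as y: helicopter velocity = (0.000, 161.900) km/h; seaplane velocity = (0.000, -185.700) km/h.
Velocity of helicopter relative to seaplane = (0.000, 161.900) − (0.000, -185.700) = (0.000, 347.600) km/h.
Magnitude = |(0.000, 347.600)| = 347.600 km/h.

347.6 km/h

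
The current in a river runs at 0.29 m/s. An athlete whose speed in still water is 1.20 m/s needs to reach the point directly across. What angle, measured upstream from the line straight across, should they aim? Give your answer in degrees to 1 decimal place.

14.0°

To cancel the current, the upstream component of the athlete's velocity must equal the flow: 1.20 sin θ = 0.29.
sin θ = 0.29 / 1.20 = 0.2417.
θ = arcsin(0.2417) = 13.985°.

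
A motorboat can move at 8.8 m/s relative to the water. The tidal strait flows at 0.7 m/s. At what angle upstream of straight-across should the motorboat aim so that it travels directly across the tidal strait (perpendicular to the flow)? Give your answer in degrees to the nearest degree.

To cancel the current, the upstream component of the motorboat's velocity must equal the flow: 8.8 sin θ = 0.7.
sin θ = 0.7 / 8.8 = 0.0795.
θ = arcsin(0.0795) = 4.562°.

5°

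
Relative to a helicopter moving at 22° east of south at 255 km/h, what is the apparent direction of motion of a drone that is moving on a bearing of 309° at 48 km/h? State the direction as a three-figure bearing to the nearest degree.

Taking east as x and north as y: drone velocity = (-37.303, 30.207) km/h; helicopter velocity = (95.525, -236.432) km/h.
Velocity of drone relative to helicopter = (-37.303, 30.207) − (95.525, -236.432) = (-132.828, 266.639) km/h.
Bearing = atan2(-132.83, 266.64) = 333.52° clockwise from north.

334°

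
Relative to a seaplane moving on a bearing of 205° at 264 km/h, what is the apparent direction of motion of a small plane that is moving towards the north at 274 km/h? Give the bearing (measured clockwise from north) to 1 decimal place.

012.3°

Taking east as x and north as y: small plane velocity = (0.000, 274.000) km/h; seaplane velocity = (-111.571, -239.265) km/h.
Velocity of small plane relative to seaplane = (0.000, 274.000) − (-111.571, -239.265) = (111.571, 513.265) km/h.
Bearing = atan2(111.57, 513.27) = 12.26° clockwise from north.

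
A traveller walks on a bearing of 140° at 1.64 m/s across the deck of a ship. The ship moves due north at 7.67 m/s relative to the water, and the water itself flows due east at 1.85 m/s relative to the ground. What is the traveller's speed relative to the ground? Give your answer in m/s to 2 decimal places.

In east/north components (m/s): traveller relative to ship = (1.054, -1.256); ship relative to water = (0.000, 7.670); water relative to ground = (1.850, 0.000).
Sum = (2.904, 6.414) m/s.
Speed = |(2.904, 6.414)| = 7.041 m/s.

7.04 m/s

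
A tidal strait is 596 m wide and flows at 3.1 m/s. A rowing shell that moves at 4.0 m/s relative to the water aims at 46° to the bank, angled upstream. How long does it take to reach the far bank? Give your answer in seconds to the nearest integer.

207 s

The component of the rowing shell's velocity perpendicular to the bank is 4.0 × sin 46° = 2.877 m/s.
The current is parallel to the bank, so it does not affect the crossing time.
Time = 596 / 2.877 = 207.134 s.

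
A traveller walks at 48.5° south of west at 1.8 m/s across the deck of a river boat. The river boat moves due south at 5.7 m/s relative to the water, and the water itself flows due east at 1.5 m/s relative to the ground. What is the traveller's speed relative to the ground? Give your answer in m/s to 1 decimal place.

7.1 m/s

In east/north components (m/s): traveller relative to river boat = (-1.193, -1.348); river boat relative to water = (0.000, -5.700); water relative to ground = (1.500, 0.000).
Sum = (0.307, -7.048) m/s.
Speed = |(0.307, -7.048)| = 7.055 m/s.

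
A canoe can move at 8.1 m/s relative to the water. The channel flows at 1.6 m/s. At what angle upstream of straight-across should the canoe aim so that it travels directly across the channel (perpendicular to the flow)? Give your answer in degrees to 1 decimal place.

To cancel the current, the upstream component of the canoe's velocity must equal the flow: 8.1 sin θ = 1.6.
sin θ = 1.6 / 8.1 = 0.1975.
θ = arcsin(0.1975) = 11.393°.

11.4°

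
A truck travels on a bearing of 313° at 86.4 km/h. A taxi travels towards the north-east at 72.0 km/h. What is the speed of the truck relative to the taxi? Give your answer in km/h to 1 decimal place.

Taking east as x and north as y: truck velocity = (-63.189, 58.925) km/h; taxi velocity = (50.912, 50.912) km/h.
Velocity of truck relative to taxi = (-63.189, 58.925) − (50.912, 50.912) = (-114.101, 8.013) km/h.
Magnitude = |(-114.101, 8.013)| = 114.382 km/h.

114.4 km/h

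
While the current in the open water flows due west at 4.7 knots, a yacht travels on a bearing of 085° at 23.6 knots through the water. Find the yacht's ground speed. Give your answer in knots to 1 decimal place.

18.9 knots

Taking east as x and north as y: velocity relative to the water = (23.510, 2.057) knots; the water relative to ground = (-4.700, 0.000) knots.
Velocity relative to ground = (23.510, 2.057) + (-4.700, 0.000) = (18.810, 2.057) knots.
Speed = |(18.810, 2.057)| = 18.922 knots.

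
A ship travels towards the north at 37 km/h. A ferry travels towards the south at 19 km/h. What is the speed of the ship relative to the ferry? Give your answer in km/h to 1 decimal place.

56.0 km/h

Taking east as x and north as y: ship velocity = (0.000, 37.000) km/h; ferry velocity = (0.000, -19.000) km/h.
Velocity of ship relative to ferry = (0.000, 37.000) − (0.000, -19.000) = (0.000, 56.000) km/h.
Magnitude = |(0.000, 56.000)| = 56.000 km/h.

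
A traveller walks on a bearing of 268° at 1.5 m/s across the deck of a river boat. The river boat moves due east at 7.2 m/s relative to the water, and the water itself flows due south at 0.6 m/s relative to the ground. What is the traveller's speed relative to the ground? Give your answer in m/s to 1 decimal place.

In east/north components (m/s): traveller relative to river boat = (-1.499, -0.052); river boat relative to water = (7.200, 0.000); water relative to ground = (0.000, -0.600).
Sum = (5.701, -0.652) m/s.
Speed = |(5.701, -0.652)| = 5.738 m/s.

5.7 m/s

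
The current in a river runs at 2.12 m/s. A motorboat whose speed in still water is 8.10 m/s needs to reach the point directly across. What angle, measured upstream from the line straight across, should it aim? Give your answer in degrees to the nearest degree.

To cancel the current, the upstream component of the motorboat's velocity must equal the flow: 8.10 sin θ = 2.12.
sin θ = 2.12 / 8.10 = 0.2617.
θ = arcsin(0.2617) = 15.173°.

15°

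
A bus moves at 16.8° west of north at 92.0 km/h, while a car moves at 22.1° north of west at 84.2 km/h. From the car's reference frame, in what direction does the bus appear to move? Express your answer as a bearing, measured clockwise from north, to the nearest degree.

Taking east as x and north as y: bus velocity = (-26.591, 88.073) km/h; car velocity = (-78.014, 31.678) km/h.
Velocity of bus relative to car = (-26.591, 88.073) − (-78.014, 31.678) = (51.423, 56.395) km/h.
Bearing = atan2(51.42, 56.40) = 42.36° clockwise from north.

042°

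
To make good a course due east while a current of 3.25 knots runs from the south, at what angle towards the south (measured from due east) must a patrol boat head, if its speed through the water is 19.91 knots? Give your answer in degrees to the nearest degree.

The current pushes perpendicular to the desired track; the heading must have a component into the current equal to 3.25 knots: 19.91 sin θ = 3.25.
sin θ = 0.1632, so θ = 9.395°.

9°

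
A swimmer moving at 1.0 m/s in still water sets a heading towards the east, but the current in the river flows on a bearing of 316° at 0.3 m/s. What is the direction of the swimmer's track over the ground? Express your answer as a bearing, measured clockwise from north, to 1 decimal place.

Taking east as x and north as y: velocity relative to the water = (1.000, 0.000) m/s; the water relative to ground = (-0.208, 0.216) m/s.
Velocity relative to ground = (1.000, 0.000) + (-0.208, 0.216) = (0.792, 0.216) m/s.
Bearing = atan2(0.79, 0.22) = 74.75° clockwise from north.

074.8°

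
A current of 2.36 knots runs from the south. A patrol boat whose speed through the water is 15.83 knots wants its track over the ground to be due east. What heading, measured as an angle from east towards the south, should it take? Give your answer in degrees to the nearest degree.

The current pushes perpendicular to the desired track; the heading must have a component into the current equal to 2.36 knots: 15.83 sin θ = 2.36.
sin θ = 0.1491, so θ = 8.574°.

9°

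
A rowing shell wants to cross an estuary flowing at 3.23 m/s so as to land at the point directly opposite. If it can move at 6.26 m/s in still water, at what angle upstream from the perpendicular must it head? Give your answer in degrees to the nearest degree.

31°

To cancel the current, the upstream component of the rowing shell's velocity must equal the flow: 6.26 sin θ = 3.23.
sin θ = 3.23 / 6.26 = 0.5160.
θ = arcsin(0.5160) = 31.063°.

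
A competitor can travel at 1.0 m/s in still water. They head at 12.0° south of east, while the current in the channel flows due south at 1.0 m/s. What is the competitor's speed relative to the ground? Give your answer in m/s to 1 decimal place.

Taking east as x and north as y: velocity relative to the water = (0.978, -0.208) m/s; the water relative to ground = (0.000, -1.000) m/s.
Velocity relative to ground = (0.978, -0.208) + (0.000, -1.000) = (0.978, -1.208) m/s.
Speed = |(0.978, -1.208)| = 1.554 m/s.

1.6 m/s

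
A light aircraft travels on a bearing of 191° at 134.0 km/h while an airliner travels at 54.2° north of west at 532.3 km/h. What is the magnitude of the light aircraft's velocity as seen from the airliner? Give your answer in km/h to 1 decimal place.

Taking east as x and north as y: light aircraft velocity = (-25.568, -131.538) km/h; airliner velocity = (-311.373, 431.729) km/h.
Velocity of light aircraft relative to airliner = (-25.568, -131.538) − (-311.373, 431.729) = (285.805, -563.267) km/h.
Magnitude = |(285.805, -563.267)| = 631.628 km/h.

631.6 km/h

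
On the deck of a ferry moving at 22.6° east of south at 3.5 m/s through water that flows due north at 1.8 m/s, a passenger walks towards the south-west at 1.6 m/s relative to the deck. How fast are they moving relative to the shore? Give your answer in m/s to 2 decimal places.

2.57 m/s

In east/north components (m/s): passenger relative to ferry = (-1.131, -1.131); ferry relative to water = (1.345, -3.231); water relative to ground = (0.000, 1.800).
Sum = (0.214, -2.563) m/s.
Speed = |(0.214, -2.563)| = 2.571 m/s.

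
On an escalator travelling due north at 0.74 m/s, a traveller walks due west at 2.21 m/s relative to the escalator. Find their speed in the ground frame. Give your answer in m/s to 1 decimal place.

2.3 m/s

Taking east as x and north as y: escalator velocity = (0.000, 0.740) m/s; traveller velocity relative to escalator = (-2.210, 0.000) m/s.
Velocity relative to ground = (0.000, 0.740) + (-2.210, 0.000) = (-2.210, 0.740) m/s.
Speed = |(-2.210, 0.740)| = 2.331 m/s.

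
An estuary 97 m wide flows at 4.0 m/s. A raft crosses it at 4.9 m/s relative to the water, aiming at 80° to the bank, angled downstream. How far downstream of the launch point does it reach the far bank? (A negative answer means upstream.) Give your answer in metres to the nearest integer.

Perpendicular speed = 4.826 m/s; crossing time = 97 / 4.826 = 20.101 s.
Net downstream speed = 4.851 m/s.
Drift = 4.851 × 20.101 = 97.509 m (downstream).

98 m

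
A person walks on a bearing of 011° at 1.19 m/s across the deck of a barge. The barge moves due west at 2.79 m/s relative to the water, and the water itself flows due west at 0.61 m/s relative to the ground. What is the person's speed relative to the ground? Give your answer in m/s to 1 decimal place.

In east/north components (m/s): person relative to barge = (0.227, 1.168); barge relative to water = (-2.790, 0.000); water relative to ground = (-0.610, 0.000).
Sum = (-3.173, 1.168) m/s.
Speed = |(-3.173, 1.168)| = 3.381 m/s.

3.4 m/s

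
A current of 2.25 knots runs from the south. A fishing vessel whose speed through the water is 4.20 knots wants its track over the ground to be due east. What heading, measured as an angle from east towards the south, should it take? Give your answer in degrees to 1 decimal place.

32.4°

The current pushes perpendicular to the desired track; the heading must have a component into the current equal to 2.25 knots: 4.20 sin θ = 2.25.
sin θ = 0.5357, so θ = 32.392°.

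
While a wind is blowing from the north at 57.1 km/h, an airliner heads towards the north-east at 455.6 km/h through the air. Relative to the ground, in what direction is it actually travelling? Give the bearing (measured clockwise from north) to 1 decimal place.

050.6°

Taking east as x and north as y: velocity relative to the air = (322.158, 322.158) km/h; the air relative to ground = (0.000, -57.100) km/h.
Velocity relative to ground = (322.158, 322.158) + (0.000, -57.100) = (322.158, 265.058) km/h.
Bearing = atan2(322.16, 265.06) = 50.55° clockwise from north.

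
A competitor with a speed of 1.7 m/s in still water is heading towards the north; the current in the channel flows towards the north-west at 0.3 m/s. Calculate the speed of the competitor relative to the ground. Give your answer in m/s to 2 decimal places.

1.92 m/s

Taking east as x and north as y: velocity relative to the water = (0.000, 1.700) m/s; the water relative to ground = (-0.212, 0.212) m/s.
Velocity relative to ground = (0.000, 1.700) + (-0.212, 0.212) = (-0.212, 1.912) m/s.
Speed = |(-0.212, 1.912)| = 1.924 m/s.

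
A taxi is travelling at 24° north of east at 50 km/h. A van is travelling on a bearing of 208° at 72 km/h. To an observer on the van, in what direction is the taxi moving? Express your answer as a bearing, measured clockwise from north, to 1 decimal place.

Taking east as x and north as y: taxi velocity = (45.677, 20.337) km/h; van velocity = (-33.802, -63.572) km/h.
Velocity of taxi relative to van = (45.677, 20.337) − (-33.802, -63.572) = (79.479, 83.909) km/h.
Bearing = atan2(79.48, 83.91) = 43.45° clockwise from north.

043.4°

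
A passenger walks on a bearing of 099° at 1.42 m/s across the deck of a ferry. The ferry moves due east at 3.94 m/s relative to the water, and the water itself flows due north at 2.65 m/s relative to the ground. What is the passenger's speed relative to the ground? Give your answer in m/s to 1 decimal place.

In east/north components (m/s): passenger relative to ferry = (1.403, -0.222); ferry relative to water = (3.940, 0.000); water relative to ground = (0.000, 2.650).
Sum = (5.343, 2.428) m/s.
Speed = |(5.343, 2.428)| = 5.868 m/s.

5.9 m/s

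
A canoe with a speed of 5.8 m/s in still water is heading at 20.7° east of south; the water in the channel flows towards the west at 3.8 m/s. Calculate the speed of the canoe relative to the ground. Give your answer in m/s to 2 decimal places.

5.70 m/s

Taking east as x and north as y: velocity relative to the water = (2.050, -5.426) m/s; the water relative to ground = (-3.800, 0.000) m/s.
Velocity relative to ground = (2.050, -5.426) + (-3.800, 0.000) = (-1.750, -5.426) m/s.
Speed = |(-1.750, -5.426)| = 5.701 m/s.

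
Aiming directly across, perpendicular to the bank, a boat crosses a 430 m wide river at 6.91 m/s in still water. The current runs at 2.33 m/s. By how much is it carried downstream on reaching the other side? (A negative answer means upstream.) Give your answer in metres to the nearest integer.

Perpendicular speed = 6.910 m/s; crossing time = 430 / 6.910 = 62.229 s.
Net downstream speed = 2.330 m/s.
Drift = 2.330 × 62.229 = 144.993 m (downstream).

145 m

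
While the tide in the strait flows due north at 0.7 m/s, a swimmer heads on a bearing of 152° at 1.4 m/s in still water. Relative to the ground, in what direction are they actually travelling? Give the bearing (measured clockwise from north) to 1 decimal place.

129.2°

Taking east as x and north as y: velocity relative to the water = (0.657, -1.236) m/s; the water relative to ground = (0.000, 0.700) m/s.
Velocity relative to ground = (0.657, -1.236) + (0.000, 0.700) = (0.657, -0.536) m/s.
Bearing = atan2(0.66, -0.54) = 129.20° clockwise from north.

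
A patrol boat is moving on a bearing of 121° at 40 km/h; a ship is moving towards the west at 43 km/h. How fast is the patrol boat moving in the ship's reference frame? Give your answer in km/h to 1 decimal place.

80.0 km/h

Taking east as x and north as y: patrol boat velocity = (34.287, -20.602) km/h; ship velocity = (-43.000, 0.000) km/h.
Velocity of patrol boat relative to ship = (34.287, -20.602) − (-43.000, 0.000) = (77.287, -20.602) km/h.
Magnitude = |(77.287, -20.602)| = 79.985 km/h.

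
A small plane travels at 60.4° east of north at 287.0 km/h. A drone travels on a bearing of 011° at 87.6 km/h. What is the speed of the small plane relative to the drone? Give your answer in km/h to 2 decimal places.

Taking east as x and north as y: small plane velocity = (249.545, 141.761) km/h; drone velocity = (16.715, 85.991) km/h.
Velocity of small plane relative to drone = (249.545, 141.761) − (16.715, 85.991) = (232.830, 55.771) km/h.
Magnitude = |(232.830, 55.771)| = 239.417 km/h.

239.42 km/h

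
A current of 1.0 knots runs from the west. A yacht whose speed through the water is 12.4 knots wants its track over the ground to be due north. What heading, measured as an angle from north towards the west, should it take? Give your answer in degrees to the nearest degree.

5°

The current pushes perpendicular to the desired track; the heading must have a component into the current equal to 1.0 knots: 12.4 sin θ = 1.0.
sin θ = 0.0806, so θ = 4.626°.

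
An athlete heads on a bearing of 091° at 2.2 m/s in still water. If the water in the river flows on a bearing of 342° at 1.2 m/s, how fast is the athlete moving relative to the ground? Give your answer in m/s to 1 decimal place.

Taking east as x and north as y: velocity relative to the water = (2.200, -0.038) m/s; the water relative to ground = (-0.371, 1.141) m/s.
Velocity relative to ground = (2.200, -0.038) + (-0.371, 1.141) = (1.829, 1.103) m/s.
Speed = |(1.829, 1.103)| = 2.136 m/s.

2.1 m/s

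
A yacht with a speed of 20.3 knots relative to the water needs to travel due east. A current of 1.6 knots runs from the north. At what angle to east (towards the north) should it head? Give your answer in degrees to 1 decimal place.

The current pushes perpendicular to the desired track; the heading must have a component into the current equal to 1.6 knots: 20.3 sin θ = 1.6.
sin θ = 0.0788, so θ = 4.521°.

4.5°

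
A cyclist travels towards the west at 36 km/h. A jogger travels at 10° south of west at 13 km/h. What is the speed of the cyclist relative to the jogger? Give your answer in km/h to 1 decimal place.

23.3 km/h

Taking east as x and north as y: cyclist velocity = (-36.000, 0.000) km/h; jogger velocity = (-12.803, -2.257) km/h.
Velocity of cyclist relative to jogger = (-36.000, 0.000) − (-12.803, -2.257) = (-23.197, 2.257) km/h.
Magnitude = |(-23.197, 2.257)| = 23.307 km/h.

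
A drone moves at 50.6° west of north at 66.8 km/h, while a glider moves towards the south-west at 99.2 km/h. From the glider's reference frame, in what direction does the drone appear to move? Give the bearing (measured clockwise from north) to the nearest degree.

009°

Taking east as x and north as y: drone velocity = (-51.619, 42.400) km/h; glider velocity = (-70.145, -70.145) km/h.
Velocity of drone relative to glider = (-51.619, 42.400) − (-70.145, -70.145) = (18.526, 112.545) km/h.
Bearing = atan2(18.53, 112.54) = 9.35° clockwise from north.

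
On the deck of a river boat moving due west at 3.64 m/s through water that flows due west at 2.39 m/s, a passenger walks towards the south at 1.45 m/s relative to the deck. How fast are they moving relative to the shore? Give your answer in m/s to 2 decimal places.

In east/north components (m/s): passenger relative to river boat = (0.000, -1.450); river boat relative to water = (-3.640, 0.000); water relative to ground = (-2.390, 0.000).
Sum = (-6.030, -1.450) m/s.
Speed = |(-6.030, -1.450)| = 6.202 m/s.

6.20 m/s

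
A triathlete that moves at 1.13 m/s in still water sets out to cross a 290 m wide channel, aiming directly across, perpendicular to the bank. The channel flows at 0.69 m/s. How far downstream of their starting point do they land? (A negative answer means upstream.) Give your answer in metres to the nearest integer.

Perpendicular speed = 1.130 m/s; crossing time = 290 / 1.130 = 256.637 s.
Net downstream speed = 0.690 m/s.
Drift = 0.690 × 256.637 = 177.080 m (downstream).

177 m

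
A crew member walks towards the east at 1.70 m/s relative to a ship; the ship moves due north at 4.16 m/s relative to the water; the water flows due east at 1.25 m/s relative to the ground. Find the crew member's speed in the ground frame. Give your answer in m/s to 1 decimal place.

5.1 m/s

In east/north components (m/s): crew member relative to ship = (1.700, 0.000); ship relative to water = (0.000, 4.160); water relative to ground = (1.250, 0.000).
Sum = (2.950, 4.160) m/s.
Speed = |(2.950, 4.160)| = 5.100 m/s.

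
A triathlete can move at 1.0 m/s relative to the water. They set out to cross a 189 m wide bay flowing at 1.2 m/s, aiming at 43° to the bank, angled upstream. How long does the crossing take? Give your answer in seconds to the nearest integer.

277 s

The component of the triathlete's velocity perpendicular to the bank is 1.0 × sin 43° = 0.682 m/s.
The flow acts along the bank and has no component across it.
Time = 189 / 0.682 = 277.127 s.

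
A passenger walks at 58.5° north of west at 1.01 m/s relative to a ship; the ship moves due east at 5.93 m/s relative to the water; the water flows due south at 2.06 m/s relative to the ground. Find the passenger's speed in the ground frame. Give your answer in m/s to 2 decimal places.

In east/north components (m/s): passenger relative to ship = (-0.528, 0.861); ship relative to water = (5.930, 0.000); water relative to ground = (0.000, -2.060).
Sum = (5.402, -1.199) m/s.
Speed = |(5.402, -1.199)| = 5.534 m/s.

5.53 m/s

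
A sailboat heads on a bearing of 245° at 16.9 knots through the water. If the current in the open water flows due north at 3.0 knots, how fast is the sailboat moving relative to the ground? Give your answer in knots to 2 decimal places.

Taking east as x and north as y: velocity relative to the water = (-15.317, -7.142) knots; the water relative to ground = (0.000, 3.000) knots.
Velocity relative to ground = (-15.317, -7.142) + (0.000, 3.000) = (-15.317, -4.142) knots.
Speed = |(-15.317, -4.142)| = 15.867 knots.

15.87 knots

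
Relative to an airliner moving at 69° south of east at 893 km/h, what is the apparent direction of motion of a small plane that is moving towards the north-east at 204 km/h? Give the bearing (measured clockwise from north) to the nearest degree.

Taking east as x and north as y: small plane velocity = (144.250, 144.250) km/h; airliner velocity = (320.023, -833.687) km/h.
Velocity of small plane relative to airliner = (144.250, 144.250) − (320.023, -833.687) = (-175.773, 977.937) km/h.
Bearing = atan2(-175.77, 977.94) = 349.81° clockwise from north.

350°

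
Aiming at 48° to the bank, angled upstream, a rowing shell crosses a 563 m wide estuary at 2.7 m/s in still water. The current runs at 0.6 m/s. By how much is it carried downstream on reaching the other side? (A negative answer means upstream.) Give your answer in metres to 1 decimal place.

Perpendicular speed = 2.006 m/s; crossing time = 563 / 2.006 = 280.589 s.
Net downstream speed = -1.207 m/s.
Drift = -1.207 × 280.589 = -338.574 m (upstream).

-338.6 m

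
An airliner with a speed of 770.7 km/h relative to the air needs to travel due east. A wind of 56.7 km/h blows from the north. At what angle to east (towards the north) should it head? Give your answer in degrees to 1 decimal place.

The wind pushes perpendicular to the desired track; the heading must have a component into the wind equal to 56.7 km/h: 770.7 sin θ = 56.7.
sin θ = 0.0736, so θ = 4.219°.

4.2°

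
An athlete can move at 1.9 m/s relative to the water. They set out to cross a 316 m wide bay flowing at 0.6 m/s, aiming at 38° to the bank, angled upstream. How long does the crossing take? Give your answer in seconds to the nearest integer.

270 s

The component of the athlete's velocity perpendicular to the bank is 1.9 × sin 38° = 1.170 m/s.
Only the cross-stream component determines the crossing time; the current contributes nothing perpendicular to the bank.
Time = 316 / 1.170 = 270.142 s.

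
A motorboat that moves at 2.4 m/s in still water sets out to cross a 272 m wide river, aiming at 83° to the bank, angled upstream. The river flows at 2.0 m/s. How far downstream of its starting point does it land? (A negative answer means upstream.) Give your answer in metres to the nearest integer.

Perpendicular speed = 2.382 m/s; crossing time = 272 / 2.382 = 114.184 s.
Net downstream speed = 1.708 m/s.
Drift = 1.708 × 114.184 = 194.971 m (downstream).

195 m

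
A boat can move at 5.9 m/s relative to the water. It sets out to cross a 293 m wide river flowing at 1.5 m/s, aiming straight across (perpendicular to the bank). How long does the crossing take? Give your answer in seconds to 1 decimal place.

49.7 s

The component of the boat's velocity perpendicular to the bank is 5.9 m/s.
The current is parallel to the bank, so it does not affect the crossing time.
Time = 293 / 5.900 = 49.661 s.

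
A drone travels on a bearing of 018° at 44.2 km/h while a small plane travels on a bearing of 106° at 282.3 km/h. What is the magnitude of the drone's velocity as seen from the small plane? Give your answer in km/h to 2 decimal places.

284.21 km/h

Taking east as x and north as y: drone velocity = (13.659, 42.037) km/h; small plane velocity = (271.364, -77.812) km/h.
Velocity of drone relative to small plane = (13.659, 42.037) − (271.364, -77.812) = (-257.706, 119.849) km/h.
Magnitude = |(-257.706, 119.849)| = 284.211 km/h.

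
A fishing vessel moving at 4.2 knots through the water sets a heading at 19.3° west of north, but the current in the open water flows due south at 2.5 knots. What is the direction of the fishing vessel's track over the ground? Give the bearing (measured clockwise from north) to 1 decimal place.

Taking east as x and north as y: velocity relative to the water = (-1.388, 3.964) knots; the water relative to ground = (0.000, -2.500) knots.
Velocity relative to ground = (-1.388, 3.964) + (0.000, -2.500) = (-1.388, 1.464) knots.
Bearing = atan2(-1.39, 1.46) = 316.52° clockwise from north.

316.5°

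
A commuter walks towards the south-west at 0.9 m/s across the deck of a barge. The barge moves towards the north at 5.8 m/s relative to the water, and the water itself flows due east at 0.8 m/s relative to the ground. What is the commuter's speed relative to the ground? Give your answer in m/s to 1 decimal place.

In east/north components (m/s): commuter relative to barge = (-0.636, -0.636); barge relative to water = (0.000, 5.800); water relative to ground = (0.800, 0.000).
Sum = (0.164, 5.164) m/s.
Speed = |(0.164, 5.164)| = 5.166 m/s.

5.2 m/s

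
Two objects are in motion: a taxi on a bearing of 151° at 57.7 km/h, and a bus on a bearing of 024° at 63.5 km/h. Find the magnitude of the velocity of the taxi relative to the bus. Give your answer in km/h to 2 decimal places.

108.50 km/h

Taking east as x and north as y: taxi velocity = (27.974, -50.466) km/h; bus velocity = (25.828, 58.010) km/h.
Velocity of taxi relative to bus = (27.974, -50.466) − (25.828, 58.010) = (2.146, -108.476) km/h.
Magnitude = |(2.146, -108.476)| = 108.497 km/h.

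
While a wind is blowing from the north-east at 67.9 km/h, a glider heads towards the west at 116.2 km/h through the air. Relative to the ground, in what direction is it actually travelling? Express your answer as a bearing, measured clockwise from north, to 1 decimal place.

Taking east as x and north as y: velocity relative to the air = (-116.200, 0.000) km/h; the air relative to ground = (-48.013, -48.013) km/h.
Velocity relative to ground = (-116.200, 0.000) + (-48.013, -48.013) = (-164.213, -48.013) km/h.
Bearing = atan2(-164.21, -48.01) = 253.70° clockwise from north.

253.7°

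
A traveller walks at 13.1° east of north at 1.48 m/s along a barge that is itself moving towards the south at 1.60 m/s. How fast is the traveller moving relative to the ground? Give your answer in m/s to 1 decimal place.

0.4 m/s

Taking east as x and north as y: barge velocity = (0.000, -1.600) m/s; traveller velocity relative to barge = (0.335, 1.441) m/s.
Velocity relative to ground = (0.000, -1.600) + (0.335, 1.441) = (0.335, -0.159) m/s.
Speed = |(0.335, -0.159)| = 0.371 m/s.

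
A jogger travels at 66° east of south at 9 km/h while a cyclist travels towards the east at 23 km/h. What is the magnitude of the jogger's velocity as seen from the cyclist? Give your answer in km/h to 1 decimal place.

Taking east as x and north as y: jogger velocity = (8.222, -3.661) km/h; cyclist velocity = (23.000, 0.000) km/h.
Velocity of jogger relative to cyclist = (8.222, -3.661) − (23.000, 0.000) = (-14.778, -3.661) km/h.
Magnitude = |(-14.778, -3.661)| = 15.225 km/h.

15.2 km/h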